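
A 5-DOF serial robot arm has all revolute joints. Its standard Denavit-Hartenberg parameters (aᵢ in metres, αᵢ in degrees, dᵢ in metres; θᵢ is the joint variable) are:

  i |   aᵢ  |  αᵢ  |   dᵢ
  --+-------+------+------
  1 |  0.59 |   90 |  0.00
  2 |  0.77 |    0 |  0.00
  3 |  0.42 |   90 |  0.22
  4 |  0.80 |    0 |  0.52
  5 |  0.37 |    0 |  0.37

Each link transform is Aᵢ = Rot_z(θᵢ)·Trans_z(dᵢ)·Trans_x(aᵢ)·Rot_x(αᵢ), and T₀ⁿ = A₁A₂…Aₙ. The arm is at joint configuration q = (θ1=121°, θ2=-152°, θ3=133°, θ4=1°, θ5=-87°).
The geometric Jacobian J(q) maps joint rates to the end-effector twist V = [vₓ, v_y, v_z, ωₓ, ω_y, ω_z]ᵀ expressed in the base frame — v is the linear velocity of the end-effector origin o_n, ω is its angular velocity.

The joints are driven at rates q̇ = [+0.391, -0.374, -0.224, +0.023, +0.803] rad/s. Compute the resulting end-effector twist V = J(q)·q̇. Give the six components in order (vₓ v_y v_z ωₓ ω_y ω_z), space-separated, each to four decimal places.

0.0991 -0.6939 -0.3759 -0.3741 -0.5385 -0.3900

o_n = [-0.5269, 0.6146, -1.6086]
J₁: ẑ×o_n = [-0.6146, -0.5269, 0.0000], ω = ẑ
J2: z=[0.8572, 0.5150, 0.0000] o=[-0.3039, 0.5057, 0.0000] → [-0.8285, 1.3788, 0.2082, 0.8572, 0.5150, 0.0000]
J3: z=[0.8572, 0.5150, 0.0000] o=[0.0463, -0.0770, -0.3615] → [-0.6423, 1.0689, 0.8881, 0.8572, 0.5150, 0.0000]
J4: z=[0.1677, -0.2791, -0.9455] o=[0.0303, 0.3767, -0.4982] → [0.5348, 0.7131, -0.1156, 0.1677, -0.2791, -0.9455]
J5: z=[0.1677, -0.2791, -0.9455] o=[-0.2600, 0.8870, -1.2503] → [-0.1576, 0.3124, -0.1202, 0.1677, -0.2791, -0.9455]
V = J·q̇ = [0.0991, -0.6939, -0.3759, -0.3741, -0.5385, -0.3900]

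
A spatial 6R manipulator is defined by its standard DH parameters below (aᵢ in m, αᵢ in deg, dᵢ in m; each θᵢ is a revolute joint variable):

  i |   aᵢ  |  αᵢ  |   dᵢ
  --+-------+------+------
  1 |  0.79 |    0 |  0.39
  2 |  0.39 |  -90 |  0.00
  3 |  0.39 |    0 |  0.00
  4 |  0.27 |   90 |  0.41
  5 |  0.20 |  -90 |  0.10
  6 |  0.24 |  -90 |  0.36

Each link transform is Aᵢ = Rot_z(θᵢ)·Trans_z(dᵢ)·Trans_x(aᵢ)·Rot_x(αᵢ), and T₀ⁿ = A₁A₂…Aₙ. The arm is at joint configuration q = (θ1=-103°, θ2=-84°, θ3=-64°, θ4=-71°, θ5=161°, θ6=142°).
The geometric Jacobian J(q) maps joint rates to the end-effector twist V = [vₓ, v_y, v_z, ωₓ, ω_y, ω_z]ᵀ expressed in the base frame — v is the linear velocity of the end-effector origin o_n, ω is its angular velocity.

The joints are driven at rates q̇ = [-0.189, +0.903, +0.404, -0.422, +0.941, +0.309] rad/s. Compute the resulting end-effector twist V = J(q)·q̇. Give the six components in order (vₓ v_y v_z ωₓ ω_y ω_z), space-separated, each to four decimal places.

0.0354 -0.2081 0.1431 0.6276 0.2354 -0.0225

o_n = [-0.6769, -0.7822, 0.8751]
J₁: ẑ×o_n = [0.7822, -0.6769, 0.0000], ω = ẑ
J2: z=[0.0000, 0.0000, 1.0000] o=[-0.1777, -0.7698, 0.3900] → [0.0124, -0.4992, 0.0000, 0.0000, 0.0000, 1.0000]
J3: z=[-0.1219, -0.9925, 0.0000] o=[-0.5648, -0.7222, 0.3900] → [-0.4815, 0.0591, -0.1040, -0.1219, -0.9925, 0.0000]
J4: z=[-0.1219, -0.9925, 0.0000] o=[-0.7345, -0.7014, 0.7405] → [-0.1335, 0.0164, 0.0670, -0.1219, -0.9925, 0.0000]
J5: z=[0.7018, -0.0862, -0.7071] o=[-0.5950, -1.1316, 0.9314] → [0.2519, 0.0975, 0.2382, 0.7018, -0.0862, -0.7071]
J6: z=[-0.1133, 0.9665, -0.2302] o=[-0.6654, -1.1885, 0.7270] → [0.2366, 0.0194, -0.0349, -0.1133, 0.9665, -0.2302]
V = J·q̇ = [0.0354, -0.2081, 0.1431, 0.6276, 0.2354, -0.0225]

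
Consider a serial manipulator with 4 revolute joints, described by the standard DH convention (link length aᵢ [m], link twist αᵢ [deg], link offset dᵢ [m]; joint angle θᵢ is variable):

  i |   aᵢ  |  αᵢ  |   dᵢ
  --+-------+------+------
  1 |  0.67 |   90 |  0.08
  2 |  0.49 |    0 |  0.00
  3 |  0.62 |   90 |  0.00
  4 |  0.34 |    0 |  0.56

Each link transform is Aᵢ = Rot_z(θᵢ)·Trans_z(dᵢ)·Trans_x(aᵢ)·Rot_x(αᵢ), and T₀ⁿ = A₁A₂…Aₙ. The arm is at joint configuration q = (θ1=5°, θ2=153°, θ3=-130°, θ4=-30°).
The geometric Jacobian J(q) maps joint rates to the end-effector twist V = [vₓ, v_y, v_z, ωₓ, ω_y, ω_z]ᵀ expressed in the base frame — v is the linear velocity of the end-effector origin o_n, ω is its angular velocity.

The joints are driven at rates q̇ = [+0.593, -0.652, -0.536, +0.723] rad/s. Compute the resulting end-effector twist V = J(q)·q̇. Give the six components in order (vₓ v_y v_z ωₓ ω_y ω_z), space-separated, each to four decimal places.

o_n = [1.2742, 0.2821, 0.1443]
J₁: ẑ×o_n = [-0.2821, 1.2742, 0.0000], ω = ẑ
J2: z=[0.0872, -0.9962, 0.0000] o=[0.6675, 0.0584, 0.0800] → [-0.0640, -0.0056, 0.6240, 0.0872, -0.9962, 0.0000]
J3: z=[0.0872, -0.9962, 0.0000] o=[0.2325, 0.0203, 0.3025] → [0.1576, 0.0138, 1.0606, 0.0872, -0.9962, 0.0000]
J4: z=[0.3892, 0.0341, -0.9205] o=[0.8011, 0.0701, 0.5447] → [0.1816, -0.2797, 0.0664, 0.3892, 0.0341, -0.9205]
V = J·q̇ = [-0.0788, 0.5497, -0.9273, 0.1779, 1.2081, -0.0725]

-0.0788 0.5497 -0.9273 0.1779 1.2081 -0.0725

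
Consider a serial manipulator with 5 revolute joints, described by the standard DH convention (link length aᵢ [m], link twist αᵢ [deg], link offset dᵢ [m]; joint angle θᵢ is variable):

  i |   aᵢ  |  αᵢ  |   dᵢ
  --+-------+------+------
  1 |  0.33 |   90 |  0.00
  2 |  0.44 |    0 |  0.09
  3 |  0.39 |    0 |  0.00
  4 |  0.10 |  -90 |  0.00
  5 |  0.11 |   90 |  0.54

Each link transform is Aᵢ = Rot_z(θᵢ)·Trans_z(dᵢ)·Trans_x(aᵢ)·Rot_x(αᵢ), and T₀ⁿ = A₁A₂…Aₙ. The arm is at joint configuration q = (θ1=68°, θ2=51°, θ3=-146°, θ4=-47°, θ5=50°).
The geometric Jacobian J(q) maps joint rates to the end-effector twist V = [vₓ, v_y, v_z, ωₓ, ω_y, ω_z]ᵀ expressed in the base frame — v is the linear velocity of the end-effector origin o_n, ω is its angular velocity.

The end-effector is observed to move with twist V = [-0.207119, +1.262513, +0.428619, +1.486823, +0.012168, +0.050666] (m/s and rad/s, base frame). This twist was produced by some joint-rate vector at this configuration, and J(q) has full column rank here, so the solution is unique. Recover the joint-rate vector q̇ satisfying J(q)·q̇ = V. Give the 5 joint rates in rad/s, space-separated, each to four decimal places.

0.7780 0.5460 0.7020 0.1260 0.9230

o_n = [0.2941, 0.7126, -0.5772]
J₁: ẑ×o_n = [-0.7126, 0.2941, 0.0000], ω = ẑ
J2: z=[0.9272, -0.3746, 0.0000] o=[0.1236, 0.3060, 0.0000] → [0.2162, 0.5352, 0.4408, 0.9272, -0.3746, 0.0000]
J3: z=[0.9272, -0.3746, 0.0000] o=[0.3108, 0.5290, 0.3419] → [0.3443, 0.8522, 0.1639, 0.9272, -0.3746, 0.0000]
J4: z=[0.9272, -0.3746, 0.0000] o=[0.2981, 0.4975, -0.0466] → [0.1988, 0.4920, 0.1979, 0.9272, -0.3746, 0.0000]
J5: z=[0.2306, 0.5708, -0.7880] o=[0.2685, 0.4244, -0.1081] → [-0.0407, 0.0881, 0.0519, 0.2306, 0.5708, -0.7880]
q̇ = J⁺·V = [0.7780, 0.5460, 0.7020, 0.1260, 0.9230]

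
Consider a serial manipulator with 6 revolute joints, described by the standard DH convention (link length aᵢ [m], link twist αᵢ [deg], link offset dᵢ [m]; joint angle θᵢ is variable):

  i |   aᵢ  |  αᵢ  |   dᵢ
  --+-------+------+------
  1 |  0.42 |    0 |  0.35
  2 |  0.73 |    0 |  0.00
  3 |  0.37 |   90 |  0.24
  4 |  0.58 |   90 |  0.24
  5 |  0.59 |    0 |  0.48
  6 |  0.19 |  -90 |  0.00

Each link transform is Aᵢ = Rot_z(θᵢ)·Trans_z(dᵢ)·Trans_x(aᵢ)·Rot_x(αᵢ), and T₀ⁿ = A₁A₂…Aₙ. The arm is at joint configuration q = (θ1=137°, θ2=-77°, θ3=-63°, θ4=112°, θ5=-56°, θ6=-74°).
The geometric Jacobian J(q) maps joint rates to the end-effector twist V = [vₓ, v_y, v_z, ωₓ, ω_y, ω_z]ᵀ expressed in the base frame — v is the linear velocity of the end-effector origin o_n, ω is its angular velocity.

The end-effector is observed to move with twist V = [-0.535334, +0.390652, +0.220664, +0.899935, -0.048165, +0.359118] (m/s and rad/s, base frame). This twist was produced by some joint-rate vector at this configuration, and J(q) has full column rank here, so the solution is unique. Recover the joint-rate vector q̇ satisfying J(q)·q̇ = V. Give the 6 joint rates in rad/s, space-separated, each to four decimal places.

o_n = [0.5977, 1.2856, 1.5002]
J₁: ẑ×o_n = [-1.2856, 0.5977, 0.0000], ω = ẑ
J2: z=[0.0000, 0.0000, 1.0000] o=[-0.3072, 0.2864, 0.3500] → [-0.9991, 0.9049, 0.0000, 0.0000, 0.0000, 1.0000]
J3: z=[0.0000, 0.0000, 1.0000] o=[0.0578, 0.9186, 0.3500] → [-0.3669, 0.5399, 0.0000, 0.0000, 0.0000, 1.0000]
J4: z=[-0.0523, -0.9986, 0.0000] o=[0.4273, 0.8993, 0.5900] → [-0.9090, 0.0476, 0.1499, -0.0523, -0.9986, 0.0000]
J5: z=[0.9259, -0.0485, 0.3746] o=[0.1978, 0.6710, 1.1278] → [-0.2483, -0.1951, 0.5885, 0.9259, -0.0485, 0.3746]
J6: z=[0.9259, -0.0485, 0.3746] o=[0.5444, 1.1426, 1.6135] → [-0.0481, 0.1248, 0.1350, 0.9259, -0.0485, 0.3746]
q̇ = J⁺·V = [-0.1590, 0.9430, -0.7890, 0.0010, 0.1970, 0.7750]

-0.1590 0.9430 -0.7890 0.0010 0.1970 0.7750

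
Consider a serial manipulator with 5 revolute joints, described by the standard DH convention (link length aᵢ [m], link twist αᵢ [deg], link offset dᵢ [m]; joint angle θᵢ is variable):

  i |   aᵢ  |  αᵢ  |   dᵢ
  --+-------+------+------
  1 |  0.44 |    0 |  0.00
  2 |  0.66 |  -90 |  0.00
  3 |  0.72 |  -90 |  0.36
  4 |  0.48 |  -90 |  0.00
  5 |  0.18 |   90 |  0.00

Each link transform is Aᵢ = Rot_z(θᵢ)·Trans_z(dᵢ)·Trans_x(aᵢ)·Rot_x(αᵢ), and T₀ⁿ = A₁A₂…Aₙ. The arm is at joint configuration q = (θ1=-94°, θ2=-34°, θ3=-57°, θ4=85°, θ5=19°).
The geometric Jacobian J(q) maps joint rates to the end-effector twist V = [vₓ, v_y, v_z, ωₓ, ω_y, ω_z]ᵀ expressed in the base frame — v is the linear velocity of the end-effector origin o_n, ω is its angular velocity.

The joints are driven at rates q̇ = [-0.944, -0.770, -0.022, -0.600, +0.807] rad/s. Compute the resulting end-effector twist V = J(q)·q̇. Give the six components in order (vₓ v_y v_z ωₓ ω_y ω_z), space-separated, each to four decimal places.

o_n = [-0.8939, -1.0765, 0.6833]
J₁: ẑ×o_n = [1.0765, -0.8939, 0.0000], ω = ẑ
J2: z=[0.0000, 0.0000, 1.0000] o=[-0.0307, -0.4389, 0.0000] → [0.6376, -0.8632, 0.0000, 0.0000, 0.0000, 1.0000]
J3: z=[0.7880, -0.6157, 0.0000] o=[-0.4370, -0.9590, 0.0000] → [-0.4207, -0.5384, -0.3739, 0.7880, -0.6157, 0.0000]
J4: z=[-0.5163, -0.6609, -0.5446] o=[-0.3948, -1.4897, 0.6038] → [0.1725, 0.3129, -0.5432, -0.5163, -0.6609, -0.5446]
J5: z=[0.2654, 0.4812, -0.8355] o=[-0.7856, -1.2132, 0.6389] → [0.1356, 0.0787, 0.0884, 0.2654, 0.4812, -0.8355]
V = J·q̇ = [-1.4920, 1.3962, 0.4055, 0.5066, 0.7984, -2.0614]

-1.4920 1.3962 0.4055 0.5066 0.7984 -2.0614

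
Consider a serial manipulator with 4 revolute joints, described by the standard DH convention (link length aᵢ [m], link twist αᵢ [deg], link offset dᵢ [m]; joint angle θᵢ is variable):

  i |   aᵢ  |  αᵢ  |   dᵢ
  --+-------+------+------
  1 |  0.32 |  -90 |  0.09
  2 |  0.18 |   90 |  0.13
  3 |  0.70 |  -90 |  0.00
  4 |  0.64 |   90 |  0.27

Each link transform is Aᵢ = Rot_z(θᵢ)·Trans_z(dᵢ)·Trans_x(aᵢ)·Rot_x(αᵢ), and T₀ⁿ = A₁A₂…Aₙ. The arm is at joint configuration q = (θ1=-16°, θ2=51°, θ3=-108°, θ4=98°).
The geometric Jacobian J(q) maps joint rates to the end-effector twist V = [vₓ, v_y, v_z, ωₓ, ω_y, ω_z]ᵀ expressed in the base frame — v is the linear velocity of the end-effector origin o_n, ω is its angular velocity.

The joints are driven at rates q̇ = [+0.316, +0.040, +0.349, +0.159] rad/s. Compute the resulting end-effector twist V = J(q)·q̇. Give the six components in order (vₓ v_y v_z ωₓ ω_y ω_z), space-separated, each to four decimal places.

0.3408 0.0212 -0.1820 0.3497 -0.1098 0.4181

o_n = [-0.1631, -0.5092, -0.5016]
J₁: ẑ×o_n = [0.5092, -0.1631, 0.0000], ω = ẑ
J2: z=[0.2756, 0.9613, 0.0000] o=[0.3076, -0.0882, 0.0900] → [-0.5687, 0.1631, 0.3365, 0.2756, 0.9613, 0.0000]
J3: z=[0.7470, -0.2142, 0.6293] o=[0.4523, 0.0055, -0.0499] → [0.4207, -0.0499, -0.5164, 0.7470, -0.2142, 0.6293]
J4: z=[0.4902, -0.4620, -0.7391] o=[0.1380, -0.5969, 0.1182] → [0.3512, 0.5264, -0.0961, 0.4902, -0.4620, -0.7391]
V = J·q̇ = [0.3408, 0.0212, -0.1820, 0.3497, -0.1098, 0.4181]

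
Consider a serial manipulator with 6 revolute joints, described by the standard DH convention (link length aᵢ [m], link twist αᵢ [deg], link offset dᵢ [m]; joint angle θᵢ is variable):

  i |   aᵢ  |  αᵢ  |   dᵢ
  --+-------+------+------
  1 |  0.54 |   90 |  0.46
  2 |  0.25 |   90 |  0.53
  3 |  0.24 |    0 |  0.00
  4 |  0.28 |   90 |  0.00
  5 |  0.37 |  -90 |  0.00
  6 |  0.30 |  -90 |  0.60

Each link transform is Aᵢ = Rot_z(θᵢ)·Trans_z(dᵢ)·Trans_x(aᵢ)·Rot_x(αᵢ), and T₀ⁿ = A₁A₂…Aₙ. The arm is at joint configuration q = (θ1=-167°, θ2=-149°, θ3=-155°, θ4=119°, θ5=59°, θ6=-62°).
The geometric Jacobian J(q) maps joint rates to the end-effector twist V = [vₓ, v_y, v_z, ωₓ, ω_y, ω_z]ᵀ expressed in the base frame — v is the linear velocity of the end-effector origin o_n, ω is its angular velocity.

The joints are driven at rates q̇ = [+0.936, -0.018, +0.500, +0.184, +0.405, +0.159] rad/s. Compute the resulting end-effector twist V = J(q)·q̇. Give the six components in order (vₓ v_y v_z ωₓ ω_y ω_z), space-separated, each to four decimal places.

-0.1750 -0.2884 -0.0482 0.1532 -0.2372 1.7719

o_n = [-0.2792, 0.1381, 1.1517]
J₁: ẑ×o_n = [-0.1381, -0.2792, 0.0000], ω = ẑ
J2: z=[-0.2250, 0.9744, 0.0000] o=[-0.5262, -0.1215, 0.4600] → [0.6739, 0.1556, -0.2990, -0.2250, 0.9744, 0.0000]
J3: z=[0.5018, 0.1159, 0.8572] o=[-0.4366, 0.4431, 0.3312] → [0.3565, -0.2768, -0.1713, 0.5018, 0.1159, 0.8572]
J4: z=[0.5018, 0.1159, 0.8572] o=[-0.5954, 0.3024, 0.4433] → [0.2229, -0.0844, -0.1191, 0.5018, 0.1159, 0.8572]
J5: z=[-0.3089, -0.9016, 0.3027] o=[-0.3692, 0.1857, 0.3266] → [-0.7295, 0.2821, 0.0959, -0.3089, -0.9016, 0.3027]
J6: z=[-0.4341, 0.4169, 0.7986] o=[-0.0561, 0.1430, 0.5190] → [0.2677, 0.0964, 0.0951, -0.4341, 0.4169, 0.7986]
V = J·q̇ = [-0.1750, -0.2884, -0.0482, 0.1532, -0.2372, 1.7719]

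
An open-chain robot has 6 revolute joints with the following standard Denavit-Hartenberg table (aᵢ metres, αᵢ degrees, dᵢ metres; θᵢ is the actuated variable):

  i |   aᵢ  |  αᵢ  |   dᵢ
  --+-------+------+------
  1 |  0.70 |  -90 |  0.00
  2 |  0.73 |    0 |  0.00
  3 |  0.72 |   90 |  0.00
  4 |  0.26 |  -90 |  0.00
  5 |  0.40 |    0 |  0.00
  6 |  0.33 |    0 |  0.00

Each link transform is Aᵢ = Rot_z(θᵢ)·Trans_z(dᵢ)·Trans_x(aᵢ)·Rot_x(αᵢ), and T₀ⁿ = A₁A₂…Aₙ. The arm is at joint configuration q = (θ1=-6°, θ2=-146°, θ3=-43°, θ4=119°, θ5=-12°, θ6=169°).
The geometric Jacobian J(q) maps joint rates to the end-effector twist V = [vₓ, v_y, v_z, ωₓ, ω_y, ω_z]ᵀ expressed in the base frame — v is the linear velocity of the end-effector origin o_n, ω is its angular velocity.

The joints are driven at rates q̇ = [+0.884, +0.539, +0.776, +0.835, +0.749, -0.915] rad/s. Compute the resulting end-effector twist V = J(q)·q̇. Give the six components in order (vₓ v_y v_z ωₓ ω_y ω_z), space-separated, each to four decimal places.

0.0843 -0.4830 1.4373 0.1332 1.3892 0.0366

o_n = [-0.4228, 0.3500, 0.3671]
J₁: ẑ×o_n = [-0.3500, -0.4228, 0.0000], ω = ẑ
J2: z=[0.1045, 0.9945, 0.0000] o=[0.6962, -0.0732, 0.0000] → [0.3651, -0.0384, 1.1571, 0.1045, 0.9945, 0.0000]
J3: z=[0.1045, 0.9945, 0.0000] o=[0.0943, -0.0099, 0.4082] → [-0.0408, 0.0043, 0.5519, 0.1045, 0.9945, 0.0000]
J4: z=[0.1556, -0.0164, -0.9877] o=[-0.6130, 0.0644, 0.2956] → [0.2809, -0.1989, 0.0475, 0.1556, -0.0164, -0.9877]
J5: z=[0.8084, -0.5725, 0.1368] o=[-0.4654, 0.2776, 0.3153] → [-0.0396, -0.0361, 0.0829, 0.8084, -0.5725, 0.1368]
J6: z=[0.8084, -0.5725, 0.1368] o=[-0.2303, 0.5970, 0.2628] → [-0.0259, -0.1107, -0.3098, 0.8084, -0.5725, 0.1368]
V = J·q̇ = [0.0843, -0.4830, 1.4373, 0.1332, 1.3892, 0.0366]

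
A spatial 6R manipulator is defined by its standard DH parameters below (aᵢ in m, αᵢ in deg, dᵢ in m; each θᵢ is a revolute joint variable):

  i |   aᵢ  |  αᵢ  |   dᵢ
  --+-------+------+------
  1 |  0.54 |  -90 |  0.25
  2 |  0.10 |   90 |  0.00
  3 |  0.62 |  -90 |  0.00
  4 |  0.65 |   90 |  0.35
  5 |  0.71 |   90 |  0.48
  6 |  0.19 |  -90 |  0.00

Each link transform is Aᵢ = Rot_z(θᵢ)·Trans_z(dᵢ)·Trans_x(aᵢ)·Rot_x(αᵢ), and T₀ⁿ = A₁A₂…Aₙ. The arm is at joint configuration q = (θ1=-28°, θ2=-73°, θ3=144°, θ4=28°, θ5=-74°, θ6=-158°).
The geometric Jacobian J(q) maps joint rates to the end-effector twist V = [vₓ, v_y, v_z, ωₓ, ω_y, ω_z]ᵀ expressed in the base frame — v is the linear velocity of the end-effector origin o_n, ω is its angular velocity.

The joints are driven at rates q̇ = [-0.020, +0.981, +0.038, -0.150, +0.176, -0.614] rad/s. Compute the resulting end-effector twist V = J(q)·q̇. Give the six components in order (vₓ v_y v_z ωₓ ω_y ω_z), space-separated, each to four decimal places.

o_n = [0.7022, 0.7852, -0.7392]
J₁: ẑ×o_n = [-0.7852, 0.7022, 0.0000], ω = ẑ
J2: z=[0.4695, 0.8829, 0.0000] o=[0.4768, -0.2535, 0.2500] → [-0.8734, 0.4644, 0.2886, 0.4695, 0.8829, 0.0000]
J3: z=[-0.8444, 0.4490, 0.2924] o=[0.5026, -0.2672, 0.3456] → [-0.7948, -0.8577, -0.9782, -0.8444, 0.4490, 0.2924]
J4: z=[-0.5315, -0.6336, -0.5621] o=[0.5442, 0.1234, -0.1340] → [0.7555, -0.4105, -0.2516, -0.5315, -0.6336, -0.5621]
J5: z=[-0.7140, 0.6922, -0.1051] o=[0.6543, 0.1262, -0.8640] → [0.1556, 0.0841, -0.5037, -0.7140, 0.6922, -0.1051]
J6: z=[-0.2915, -0.1575, 0.9435] o=[0.7636, 0.9585, -0.6914] → [0.1711, -0.0718, 0.0409, -0.2915, -0.1575, 0.9435]
V = J·q̇ = [-1.0623, 0.5294, 0.1699, 0.5615, 1.1968, -0.5224]

-1.0623 0.5294 0.1699 0.5615 1.1968 -0.5224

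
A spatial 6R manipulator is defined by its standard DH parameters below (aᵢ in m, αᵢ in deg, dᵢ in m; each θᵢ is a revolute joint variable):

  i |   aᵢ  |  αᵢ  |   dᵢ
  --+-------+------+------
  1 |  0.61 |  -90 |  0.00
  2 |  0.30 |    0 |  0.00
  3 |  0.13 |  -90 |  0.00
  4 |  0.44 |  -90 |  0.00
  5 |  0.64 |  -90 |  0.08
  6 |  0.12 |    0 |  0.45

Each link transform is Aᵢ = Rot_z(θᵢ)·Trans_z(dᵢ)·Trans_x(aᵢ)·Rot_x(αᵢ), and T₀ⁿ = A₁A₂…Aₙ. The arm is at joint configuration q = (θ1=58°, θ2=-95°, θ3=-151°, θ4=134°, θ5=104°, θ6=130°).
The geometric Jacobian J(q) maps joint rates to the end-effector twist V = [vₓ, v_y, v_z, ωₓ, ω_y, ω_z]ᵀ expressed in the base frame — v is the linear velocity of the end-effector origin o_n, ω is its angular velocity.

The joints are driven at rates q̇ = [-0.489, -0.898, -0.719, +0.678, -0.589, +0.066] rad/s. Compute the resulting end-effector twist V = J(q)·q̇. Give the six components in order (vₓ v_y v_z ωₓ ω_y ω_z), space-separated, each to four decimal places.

o_n = [0.3973, 0.8005, -0.0899]
J₁: ẑ×o_n = [-0.8005, 0.3973, 0.0000], ω = ẑ
J2: z=[-0.8480, 0.5299, 0.0000] o=[0.3233, 0.5173, 0.0000] → [-0.0476, -0.0762, -0.2794, -0.8480, 0.5299, 0.0000]
J3: z=[-0.8480, 0.5299, 0.0000] o=[0.3094, 0.4951, 0.2989] → [-0.2060, -0.3297, -0.3056, -0.8480, 0.5299, 0.0000]
J4: z=[-0.4841, -0.7747, 0.4067] o=[0.2814, 0.4503, 0.1801] → [0.0667, -0.0835, -0.0797, -0.4841, -0.7747, 0.4067]
J5: z=[-0.4341, 0.6162, 0.6571] o=[0.6157, 0.3880, 0.4593] → [-0.6095, -0.3819, -0.0445, -0.4341, 0.6162, 0.6571]
J6: z=[-0.8543, -0.0500, -0.5174] o=[0.7639, 0.9403, 0.1611] → [-0.0598, -0.0247, 0.1011, -0.8543, -0.0500, -0.5174]
V = J·q̇ = [0.9826, 0.2778, 0.4495, 1.2423, -1.7484, -0.6344]

0.9826 0.2778 0.4495 1.2423 -1.7484 -0.6344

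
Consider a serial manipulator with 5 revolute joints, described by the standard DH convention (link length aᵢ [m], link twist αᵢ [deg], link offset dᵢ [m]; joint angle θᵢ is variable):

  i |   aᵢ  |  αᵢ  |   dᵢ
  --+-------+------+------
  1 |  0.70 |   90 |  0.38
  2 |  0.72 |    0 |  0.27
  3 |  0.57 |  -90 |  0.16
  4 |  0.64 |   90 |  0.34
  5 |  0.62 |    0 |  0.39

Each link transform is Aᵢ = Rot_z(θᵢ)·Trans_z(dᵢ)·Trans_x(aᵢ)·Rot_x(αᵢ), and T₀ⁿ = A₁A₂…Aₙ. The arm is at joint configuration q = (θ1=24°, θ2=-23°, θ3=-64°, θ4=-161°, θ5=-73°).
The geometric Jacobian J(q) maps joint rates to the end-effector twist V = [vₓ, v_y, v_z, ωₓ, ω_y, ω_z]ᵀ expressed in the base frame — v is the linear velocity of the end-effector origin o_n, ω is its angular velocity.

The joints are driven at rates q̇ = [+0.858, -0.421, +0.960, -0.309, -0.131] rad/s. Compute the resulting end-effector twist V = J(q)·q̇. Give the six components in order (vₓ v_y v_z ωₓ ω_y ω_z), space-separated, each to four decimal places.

-0.5299 1.1236 -0.5304 -0.0102 -0.7302 0.7992

o_n = [1.1319, 0.1442, 0.4185]
J₁: ẑ×o_n = [-0.1442, 1.1319, 0.0000], ω = ẑ
J2: z=[0.4067, -0.9135, 0.0000] o=[0.6395, 0.2847, 0.3800] → [-0.0352, -0.0157, 0.3927, 0.4067, -0.9135, 0.0000]
J3: z=[0.4067, -0.9135, 0.0000] o=[1.3548, 0.3076, 0.0987] → [-0.2922, -0.1301, -0.2700, 0.4067, -0.9135, 0.0000]
J4: z=[0.9123, 0.4062, 0.0523] o=[1.4471, 0.1736, -0.4705] → [0.3626, -0.8275, 0.1012, 0.9123, 0.4062, 0.0523]
J5: z=[-0.4001, 0.8568, 0.3251] o=[1.8131, 0.1085, 0.1516] → [0.2171, -0.1146, 0.5693, -0.4001, 0.8568, 0.3251]
V = J·q̇ = [-0.5299, 1.1236, -0.5304, -0.0102, -0.7302, 0.7992]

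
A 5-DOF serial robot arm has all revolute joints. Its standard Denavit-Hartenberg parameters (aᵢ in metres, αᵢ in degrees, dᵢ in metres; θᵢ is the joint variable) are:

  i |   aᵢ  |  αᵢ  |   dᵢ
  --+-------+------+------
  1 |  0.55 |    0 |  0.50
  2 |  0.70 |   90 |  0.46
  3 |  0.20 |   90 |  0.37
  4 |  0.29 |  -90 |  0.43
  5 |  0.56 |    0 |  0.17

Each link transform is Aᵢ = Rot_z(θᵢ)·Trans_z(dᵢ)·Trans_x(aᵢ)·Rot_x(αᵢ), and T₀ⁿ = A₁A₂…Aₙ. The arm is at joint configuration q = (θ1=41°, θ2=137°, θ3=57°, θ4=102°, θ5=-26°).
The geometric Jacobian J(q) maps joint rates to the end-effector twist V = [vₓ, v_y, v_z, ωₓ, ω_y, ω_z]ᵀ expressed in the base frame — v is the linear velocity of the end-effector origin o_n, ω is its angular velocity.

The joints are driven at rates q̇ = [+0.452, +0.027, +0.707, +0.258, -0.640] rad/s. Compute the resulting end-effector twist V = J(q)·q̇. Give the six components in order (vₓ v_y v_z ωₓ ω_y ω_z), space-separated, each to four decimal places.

-1.2446 -0.5867 0.0417 -0.5277 0.8590 0.8635

o_n = [-0.7405, 1.5125, 0.4820]
J₁: ẑ×o_n = [-1.5125, -0.7405, 0.0000], ω = ẑ
J2: z=[0.0000, 0.0000, 1.0000] o=[0.4151, 0.3608, 0.5000] → [-1.1517, -1.1556, 0.0000, 0.0000, 0.0000, 1.0000]
J3: z=[0.0349, 0.9994, 0.0000] o=[-0.2845, 0.3853, 0.9600] → [-0.4777, 0.0167, 0.4950, 0.0349, 0.9994, 0.0000]
J4: z=[-0.8382, 0.0293, -0.5446] o=[-0.3804, 0.7588, 1.1277] → [0.3916, -0.3451, -0.6212, -0.8382, 0.0293, -0.5446]
J5: z=[0.5252, -0.2264, -0.8203] o=[-0.6981, 1.0538, 0.8430] → [0.4580, 0.2243, 0.2313, 0.5252, -0.2264, -0.8203]
V = J·q̇ = [-1.2446, -0.5867, 0.0417, -0.5277, 0.8590, 0.8635]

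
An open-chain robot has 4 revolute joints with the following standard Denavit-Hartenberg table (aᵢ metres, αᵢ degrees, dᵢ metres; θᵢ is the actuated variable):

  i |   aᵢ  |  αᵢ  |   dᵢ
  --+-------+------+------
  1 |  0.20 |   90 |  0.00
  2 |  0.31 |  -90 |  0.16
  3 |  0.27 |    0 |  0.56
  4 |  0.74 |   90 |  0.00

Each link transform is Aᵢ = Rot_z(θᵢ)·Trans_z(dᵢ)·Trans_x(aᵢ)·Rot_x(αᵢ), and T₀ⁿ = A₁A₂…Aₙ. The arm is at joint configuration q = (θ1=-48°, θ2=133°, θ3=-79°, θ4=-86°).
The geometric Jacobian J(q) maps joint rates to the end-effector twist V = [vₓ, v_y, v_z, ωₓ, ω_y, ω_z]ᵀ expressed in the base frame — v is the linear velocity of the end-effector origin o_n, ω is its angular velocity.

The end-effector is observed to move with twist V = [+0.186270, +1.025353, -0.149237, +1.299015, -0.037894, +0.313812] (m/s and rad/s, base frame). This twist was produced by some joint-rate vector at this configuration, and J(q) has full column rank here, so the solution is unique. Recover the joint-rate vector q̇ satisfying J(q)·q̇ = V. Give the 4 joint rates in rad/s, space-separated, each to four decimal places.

-0.5230 -0.9400 -0.7010 -0.5260

o_n = [-0.4372, -0.4359, -0.6403]
J₁: ẑ×o_n = [0.4359, -0.4372, 0.0000], ω = ẑ
J2: z=[-0.7431, -0.6691, 0.0000] o=[0.1338, -0.1486, 0.0000] → [0.4284, -0.4758, -0.1686, -0.7431, -0.6691, 0.0000]
J3: z=[-0.4894, 0.5435, -0.6820] o=[-0.1265, -0.0986, 0.2267] → [-0.7013, -0.2124, 0.3339, -0.4894, 0.5435, -0.6820]
J4: z=[-0.4894, 0.5435, -0.6820] o=[-0.6211, 0.0546, -0.1175] → [-0.6186, -0.3812, 0.1401, -0.4894, 0.5435, -0.6820]
q̇ = J⁺·V = [-0.5230, -0.9400, -0.7010, -0.5260]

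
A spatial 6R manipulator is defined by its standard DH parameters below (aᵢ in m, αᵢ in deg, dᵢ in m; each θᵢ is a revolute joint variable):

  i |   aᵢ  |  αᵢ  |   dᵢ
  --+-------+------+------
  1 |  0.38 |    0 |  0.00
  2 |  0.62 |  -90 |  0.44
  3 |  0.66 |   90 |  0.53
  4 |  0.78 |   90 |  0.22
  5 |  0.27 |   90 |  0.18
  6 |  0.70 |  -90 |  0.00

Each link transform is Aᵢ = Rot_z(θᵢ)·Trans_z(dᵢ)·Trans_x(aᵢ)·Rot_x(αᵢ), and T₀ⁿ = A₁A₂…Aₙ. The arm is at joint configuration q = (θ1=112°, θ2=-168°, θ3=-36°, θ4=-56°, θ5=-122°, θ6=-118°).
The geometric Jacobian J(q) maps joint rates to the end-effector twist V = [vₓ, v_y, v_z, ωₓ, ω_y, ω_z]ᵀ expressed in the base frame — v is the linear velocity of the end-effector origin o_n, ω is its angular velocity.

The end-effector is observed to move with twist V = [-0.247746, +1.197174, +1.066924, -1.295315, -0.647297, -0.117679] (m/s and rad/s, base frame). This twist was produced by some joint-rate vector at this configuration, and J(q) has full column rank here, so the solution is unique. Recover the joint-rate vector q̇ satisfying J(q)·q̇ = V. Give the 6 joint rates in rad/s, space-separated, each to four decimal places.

-0.5730 0.7950 -0.9430 -0.0320 0.5670 -0.2500

o_n = [0.8688, -0.9633, 1.5262]
J₁: ẑ×o_n = [0.9633, 0.8688, -0.0000], ω = ẑ
J2: z=[0.0000, 0.0000, 1.0000] o=[-0.1424, 0.3523, 0.0000] → [1.3157, 1.0111, -0.0000, 0.0000, 0.0000, 1.0000]
J3: z=[0.8290, 0.5592, 0.0000] o=[0.2043, -0.1617, 0.4400] → [0.6074, -0.9005, -1.0361, 0.8290, 0.5592, 0.0000]
J4: z=[-0.3287, 0.4873, 0.8090] o=[0.9423, -0.3080, 0.8279] → [0.8705, 0.1700, 0.2512, -0.3287, 0.4873, 0.8090]
J5: z=[-0.8386, 0.2433, -0.4873] o=[0.5312, -0.8549, 1.2623] → [0.0114, 0.0568, 0.0088, -0.8386, 0.2433, -0.4873]
J6: z=[0.1942, 0.9694, 0.1500] o=[0.5177, -0.8027, 0.9423] → [0.5901, -0.0607, -0.3716, 0.1942, 0.9694, 0.1500]
q̇ = J⁺·V = [-0.5730, 0.7950, -0.9430, -0.0320, 0.5670, -0.2500]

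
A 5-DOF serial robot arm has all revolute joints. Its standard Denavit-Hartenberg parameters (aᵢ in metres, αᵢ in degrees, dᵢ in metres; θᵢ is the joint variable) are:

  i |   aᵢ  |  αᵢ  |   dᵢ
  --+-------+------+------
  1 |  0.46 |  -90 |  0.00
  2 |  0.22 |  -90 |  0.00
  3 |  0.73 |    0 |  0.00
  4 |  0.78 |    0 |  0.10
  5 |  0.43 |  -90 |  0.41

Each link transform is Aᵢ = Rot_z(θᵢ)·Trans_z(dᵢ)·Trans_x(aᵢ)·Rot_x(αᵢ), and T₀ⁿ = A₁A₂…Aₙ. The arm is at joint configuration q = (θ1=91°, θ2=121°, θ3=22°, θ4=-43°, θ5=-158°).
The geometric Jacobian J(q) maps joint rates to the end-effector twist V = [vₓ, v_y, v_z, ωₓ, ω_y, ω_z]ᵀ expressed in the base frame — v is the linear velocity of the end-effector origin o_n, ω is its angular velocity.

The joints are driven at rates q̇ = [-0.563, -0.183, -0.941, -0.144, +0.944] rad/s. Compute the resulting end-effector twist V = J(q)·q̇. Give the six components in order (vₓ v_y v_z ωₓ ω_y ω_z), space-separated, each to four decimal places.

o_n = [-0.0032, -0.5928, -0.7617]
J₁: ẑ×o_n = [0.5928, -0.0032, 0.0000], ω = ẑ
J2: z=[-0.9998, -0.0175, 0.0000] o=[-0.0080, 0.4599, 0.0000] → [0.0133, -0.7616, 1.0527, -0.9998, -0.0175, 0.0000]
J3: z=[0.0150, -0.8570, 0.5150] o=[-0.0061, 0.3466, -0.1886] → [0.9751, 0.0100, -0.0116, 0.0150, -0.8570, 0.5150]
J4: z=[0.0150, -0.8570, 0.5150] o=[0.2735, 0.0029, -0.7687] → [0.3008, -0.1426, -0.2460, 0.0150, -0.8570, 0.5150]
J5: z=[0.0150, -0.8570, 0.5150] o=[0.0020, -0.4627, -1.3414] → [-0.4298, -0.0114, -0.0064, 0.0150, -0.8570, 0.5150]
V = J·q̇ = [-1.7028, 0.1416, -0.1523, 0.1809, 0.1240, -0.6356]

-1.7028 0.1416 -0.1523 0.1809 0.1240 -0.6356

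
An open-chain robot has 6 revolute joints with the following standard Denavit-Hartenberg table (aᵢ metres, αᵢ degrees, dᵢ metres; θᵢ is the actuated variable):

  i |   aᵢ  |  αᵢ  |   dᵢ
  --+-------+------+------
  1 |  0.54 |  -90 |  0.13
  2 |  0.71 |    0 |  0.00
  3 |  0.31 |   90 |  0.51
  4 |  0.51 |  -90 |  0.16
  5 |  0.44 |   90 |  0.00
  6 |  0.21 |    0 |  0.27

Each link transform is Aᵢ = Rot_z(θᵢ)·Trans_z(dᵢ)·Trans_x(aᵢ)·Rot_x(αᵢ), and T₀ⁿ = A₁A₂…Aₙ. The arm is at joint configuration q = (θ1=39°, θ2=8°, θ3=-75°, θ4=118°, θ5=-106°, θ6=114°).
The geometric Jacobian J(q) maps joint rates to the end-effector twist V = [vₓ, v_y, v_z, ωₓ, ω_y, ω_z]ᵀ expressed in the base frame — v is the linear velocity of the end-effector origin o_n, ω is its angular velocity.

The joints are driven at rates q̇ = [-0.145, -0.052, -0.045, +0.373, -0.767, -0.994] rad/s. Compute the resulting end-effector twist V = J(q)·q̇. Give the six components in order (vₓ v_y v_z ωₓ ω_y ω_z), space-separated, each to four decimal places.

0.4274 -0.2765 -0.0077 -1.0899 0.5415 0.3183

o_n = [0.3328, 0.9834, 0.2612]
J₁: ẑ×o_n = [-0.9834, 0.3328, 0.0000], ω = ẑ
J2: z=[-0.6293, 0.7771, 0.0000] o=[0.4197, 0.3398, 0.1300] → [0.1020, 0.0826, -0.3375, -0.6293, 0.7771, 0.0000]
J3: z=[-0.6293, 0.7771, 0.0000] o=[0.9661, 0.7823, 0.0312] → [0.1788, 0.1448, 0.3656, -0.6293, 0.7771, 0.0000]
J4: z=[-0.7154, -0.5793, 0.3907] o=[0.7392, 1.2549, 0.3165] → [0.1381, -0.1984, -0.0412, -0.7154, -0.5793, 0.3907]
J5: z=[0.0273, -0.5820, -0.8128] o=[0.2687, 1.4533, 0.1587] → [-0.4416, -0.0549, 0.0245, 0.0273, -0.5820, -0.8128]
J6: z=[0.8683, -0.3890, 0.3077] o=[0.0508, 1.1390, 0.3763] → [0.0927, 0.1867, -0.0255, 0.8683, -0.3890, 0.3077]
V = J·q̇ = [0.4274, -0.2765, -0.0077, -1.0899, 0.5415, 0.3183]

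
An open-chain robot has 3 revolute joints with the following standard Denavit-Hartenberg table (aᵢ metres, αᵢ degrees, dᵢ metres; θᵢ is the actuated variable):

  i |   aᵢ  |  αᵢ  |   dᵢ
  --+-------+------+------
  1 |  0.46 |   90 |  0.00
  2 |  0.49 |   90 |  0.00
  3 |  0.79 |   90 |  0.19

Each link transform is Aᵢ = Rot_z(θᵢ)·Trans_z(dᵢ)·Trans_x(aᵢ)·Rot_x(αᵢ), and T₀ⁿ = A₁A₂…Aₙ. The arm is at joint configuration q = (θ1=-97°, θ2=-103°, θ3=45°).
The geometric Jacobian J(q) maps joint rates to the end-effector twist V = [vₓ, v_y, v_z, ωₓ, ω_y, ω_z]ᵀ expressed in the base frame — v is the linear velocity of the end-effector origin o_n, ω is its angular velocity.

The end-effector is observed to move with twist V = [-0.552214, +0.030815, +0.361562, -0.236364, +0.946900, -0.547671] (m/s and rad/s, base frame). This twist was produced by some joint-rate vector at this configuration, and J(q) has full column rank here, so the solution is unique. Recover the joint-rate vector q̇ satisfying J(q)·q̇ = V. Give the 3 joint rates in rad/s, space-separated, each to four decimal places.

-0.7580 0.3500 0.9350

o_n = [-0.5592, 0.0294, -0.9790]
J₁: ẑ×o_n = [-0.0294, -0.5592, 0.0000], ω = ẑ
J2: z=[-0.9925, 0.1219, 0.0000] o=[-0.0561, -0.4566, 0.0000] → [-0.1193, -0.9717, -0.4210, -0.9925, 0.1219, 0.0000]
J3: z=[0.1187, 0.9671, 0.2250] o=[-0.0426, -0.3472, -0.4774] → [-0.5698, -0.0566, 0.5443, 0.1187, 0.9671, 0.2250]
q̇ = J⁺·V = [-0.7580, 0.3500, 0.9350]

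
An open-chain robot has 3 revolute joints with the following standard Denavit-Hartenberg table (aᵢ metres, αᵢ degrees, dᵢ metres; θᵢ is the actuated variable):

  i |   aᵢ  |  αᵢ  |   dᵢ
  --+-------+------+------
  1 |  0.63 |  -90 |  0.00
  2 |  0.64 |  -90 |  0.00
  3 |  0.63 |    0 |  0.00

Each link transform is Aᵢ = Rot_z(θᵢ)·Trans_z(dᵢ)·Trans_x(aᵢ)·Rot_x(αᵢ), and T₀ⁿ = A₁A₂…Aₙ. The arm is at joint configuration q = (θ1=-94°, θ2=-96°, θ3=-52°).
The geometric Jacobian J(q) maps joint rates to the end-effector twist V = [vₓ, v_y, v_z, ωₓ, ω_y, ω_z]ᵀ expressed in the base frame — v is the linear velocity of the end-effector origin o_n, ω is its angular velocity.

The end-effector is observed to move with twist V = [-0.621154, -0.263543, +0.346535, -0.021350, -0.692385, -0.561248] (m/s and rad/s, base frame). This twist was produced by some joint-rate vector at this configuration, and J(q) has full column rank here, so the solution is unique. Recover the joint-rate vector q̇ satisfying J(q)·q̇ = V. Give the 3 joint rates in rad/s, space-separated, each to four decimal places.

o_n = [0.4588, -0.5559, 1.0222]
J₁: ẑ×o_n = [0.5559, 0.4588, -0.0000], ω = ẑ
J2: z=[0.9976, -0.0698, 0.0000] o=[-0.0439, -0.6285, 0.0000] → [-0.0713, -1.0197, 0.1074, 0.9976, -0.0698, 0.0000]
J3: z=[-0.0694, -0.9921, 0.1045] o=[-0.0393, -0.5617, 0.6365] → [-0.3833, 0.0788, 0.4937, -0.0694, -0.9921, 0.1045]
q̇ = J⁺·V = [-0.6340, 0.0270, 0.6960]

-0.6340 0.0270 0.6960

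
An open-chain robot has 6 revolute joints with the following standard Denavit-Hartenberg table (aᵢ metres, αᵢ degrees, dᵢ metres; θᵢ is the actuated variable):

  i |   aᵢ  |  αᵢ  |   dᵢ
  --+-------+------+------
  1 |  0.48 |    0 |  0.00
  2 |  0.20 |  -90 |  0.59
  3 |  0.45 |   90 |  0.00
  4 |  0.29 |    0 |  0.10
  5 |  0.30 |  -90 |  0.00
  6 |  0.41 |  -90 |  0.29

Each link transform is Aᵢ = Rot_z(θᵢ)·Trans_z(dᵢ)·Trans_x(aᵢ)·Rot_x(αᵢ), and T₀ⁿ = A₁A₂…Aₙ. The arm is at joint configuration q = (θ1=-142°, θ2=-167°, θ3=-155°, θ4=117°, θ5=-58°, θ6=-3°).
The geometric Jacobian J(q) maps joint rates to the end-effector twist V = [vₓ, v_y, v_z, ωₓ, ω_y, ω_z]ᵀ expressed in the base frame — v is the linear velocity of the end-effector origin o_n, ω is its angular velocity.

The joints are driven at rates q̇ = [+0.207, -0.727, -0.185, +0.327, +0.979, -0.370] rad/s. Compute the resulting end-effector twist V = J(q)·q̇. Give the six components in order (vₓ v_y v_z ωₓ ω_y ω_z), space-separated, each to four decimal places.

0.7804 1.1761 -0.6753 -0.2364 -0.8887 -1.5696

o_n = [-1.3223, 0.1528, 0.6638]
J₁: ẑ×o_n = [-0.1528, -1.3223, 0.0000], ω = ẑ
J2: z=[0.0000, 0.0000, 1.0000] o=[-0.3782, -0.2955, 0.0000] → [-0.4483, -0.9441, 0.0000, 0.0000, 0.0000, 1.0000]
J3: z=[-0.7771, 0.6293, 0.0000] o=[-0.2524, -0.1401, 0.5900] → [0.0465, 0.0574, 0.4457, -0.7771, 0.6293, 0.0000]
J4: z=[-0.2660, -0.3284, -0.9063] o=[-0.5090, -0.4570, 0.7802] → [0.5909, 0.7062, -0.4293, -0.2660, -0.3284, -0.9063]
J5: z=[-0.2660, -0.3284, -0.9063] o=[-0.6614, -0.2345, 0.6339] → [0.3413, 0.6070, -0.3201, -0.2660, -0.3284, -0.9063]
J6: z=[0.0886, 0.9279, -0.3623] o=[-0.9493, -0.1815, 0.6992] → [0.0883, 0.1383, 0.3757, 0.0886, 0.9279, -0.3623]
V = J·q̇ = [0.7804, 1.1761, -0.6753, -0.2364, -0.8887, -1.5696]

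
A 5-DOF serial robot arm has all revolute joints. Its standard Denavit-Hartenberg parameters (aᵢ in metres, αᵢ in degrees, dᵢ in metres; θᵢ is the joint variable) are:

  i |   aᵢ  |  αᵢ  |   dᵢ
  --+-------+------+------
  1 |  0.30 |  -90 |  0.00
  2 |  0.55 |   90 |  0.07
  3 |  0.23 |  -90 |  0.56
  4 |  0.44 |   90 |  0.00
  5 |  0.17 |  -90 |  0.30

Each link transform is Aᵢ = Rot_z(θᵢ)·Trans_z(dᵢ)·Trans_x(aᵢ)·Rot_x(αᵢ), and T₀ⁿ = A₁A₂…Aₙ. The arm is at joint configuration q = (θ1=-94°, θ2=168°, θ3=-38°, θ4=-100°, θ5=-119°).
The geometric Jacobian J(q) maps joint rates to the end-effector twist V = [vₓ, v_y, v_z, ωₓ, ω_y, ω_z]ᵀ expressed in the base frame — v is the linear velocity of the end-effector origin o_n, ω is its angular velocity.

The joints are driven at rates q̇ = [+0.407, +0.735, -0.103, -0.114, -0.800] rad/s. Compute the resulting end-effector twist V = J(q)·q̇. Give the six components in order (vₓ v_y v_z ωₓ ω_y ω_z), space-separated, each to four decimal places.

o_n = [0.0223, -0.1306, -0.9157]
J₁: ẑ×o_n = [0.1306, 0.0223, -0.0000], ω = ẑ
J2: z=[0.9976, -0.0698, 0.0000] o=[-0.0209, -0.2993, 0.0000] → [0.0639, 0.9135, 0.1713, 0.9976, -0.0698, 0.0000]
J3: z=[-0.0145, -0.2074, -0.9781] o=[0.0864, 0.2325, -0.1144] → [-0.1889, 0.0511, -0.0080, -0.0145, -0.2074, -0.9781]
J4: z=[0.8281, 0.5458, -0.1280] o=[-0.0506, 0.3031, -0.6998] → [-0.1733, 0.1694, -0.3989, 0.8281, 0.5458, -0.1280]
J5: z=[0.5544, -0.7635, 0.3312] o=[-0.0140, 0.1512, -1.1111] → [-0.0559, -0.0963, -0.1284, 0.5544, -0.7635, 0.3312]
V = J·q̇ = [0.1840, 0.7329, 0.2750, 0.1968, 0.5187, 0.2574]

0.1840 0.7329 0.2750 0.1968 0.5187 0.2574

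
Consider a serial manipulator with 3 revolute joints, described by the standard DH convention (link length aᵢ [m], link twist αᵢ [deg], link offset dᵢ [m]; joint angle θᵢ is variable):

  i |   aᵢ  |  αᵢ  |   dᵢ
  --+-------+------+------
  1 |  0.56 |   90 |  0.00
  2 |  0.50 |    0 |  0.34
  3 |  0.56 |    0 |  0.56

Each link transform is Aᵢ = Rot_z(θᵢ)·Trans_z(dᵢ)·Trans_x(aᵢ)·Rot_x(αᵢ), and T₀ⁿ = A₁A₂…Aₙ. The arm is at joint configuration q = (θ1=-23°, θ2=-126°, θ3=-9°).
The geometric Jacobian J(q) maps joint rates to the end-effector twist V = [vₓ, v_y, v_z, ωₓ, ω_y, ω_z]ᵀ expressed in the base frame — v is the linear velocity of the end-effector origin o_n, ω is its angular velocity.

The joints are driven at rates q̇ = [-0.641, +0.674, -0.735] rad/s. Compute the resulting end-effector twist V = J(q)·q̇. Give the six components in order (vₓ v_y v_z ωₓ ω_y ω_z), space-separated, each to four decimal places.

-0.2698 0.2050 -0.1739 0.0238 0.0562 -0.6410

o_n = [-0.4712, -0.7777, -0.8005]
J₁: ẑ×o_n = [0.7777, -0.4712, 0.0000], ω = ẑ
J2: z=[-0.3907, -0.9205, 0.0000] o=[0.5155, -0.2188, 0.0000] → [0.7369, -0.3128, -0.6899, -0.3907, -0.9205, 0.0000]
J3: z=[-0.3907, -0.9205, 0.0000] o=[0.1121, -0.4169, -0.4045] → [0.3645, -0.1547, -0.3960, -0.3907, -0.9205, 0.0000]
V = J·q̇ = [-0.2698, 0.2050, -0.1739, 0.0238, 0.0562, -0.6410]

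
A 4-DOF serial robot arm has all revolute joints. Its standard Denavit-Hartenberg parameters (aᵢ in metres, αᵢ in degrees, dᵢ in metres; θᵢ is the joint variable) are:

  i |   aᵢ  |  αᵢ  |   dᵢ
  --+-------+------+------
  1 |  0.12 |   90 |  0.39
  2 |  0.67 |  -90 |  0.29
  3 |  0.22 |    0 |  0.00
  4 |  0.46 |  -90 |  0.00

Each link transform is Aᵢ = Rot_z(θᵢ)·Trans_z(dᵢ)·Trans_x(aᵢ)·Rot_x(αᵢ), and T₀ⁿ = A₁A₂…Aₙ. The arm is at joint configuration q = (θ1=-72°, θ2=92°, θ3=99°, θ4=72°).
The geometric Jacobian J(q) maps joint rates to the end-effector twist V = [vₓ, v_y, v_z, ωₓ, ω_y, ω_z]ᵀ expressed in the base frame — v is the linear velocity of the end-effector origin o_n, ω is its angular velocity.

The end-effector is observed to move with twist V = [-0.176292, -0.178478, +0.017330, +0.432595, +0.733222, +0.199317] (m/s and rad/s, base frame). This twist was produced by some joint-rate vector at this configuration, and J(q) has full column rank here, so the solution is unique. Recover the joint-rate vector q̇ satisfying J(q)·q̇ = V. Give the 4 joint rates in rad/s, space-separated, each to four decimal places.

o_n = [0.0344, -0.1083, 0.5711]
J₁: ẑ×o_n = [0.1083, 0.0344, -0.0000], ω = ẑ
J2: z=[-0.9511, -0.3090, 0.0000] o=[0.0371, -0.1141, 0.3900] → [-0.0560, 0.1723, -0.0063, -0.9511, -0.3090, 0.0000]
J3: z=[-0.3088, 0.9505, -0.0349] o=[-0.2459, -0.1815, 1.0596] → [-0.4617, -0.1606, -0.2891, -0.3088, 0.9505, -0.0349]
J4: z=[-0.3088, 0.9505, -0.0349] o=[-0.0389, -0.1155, 1.0252] → [-0.4313, -0.1428, -0.0719, -0.3088, 0.9505, -0.0349]
q̇ = J⁺·V = [0.2190, -0.6380, -0.2480, 0.8120]

0.2190 -0.6380 -0.2480 0.8120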